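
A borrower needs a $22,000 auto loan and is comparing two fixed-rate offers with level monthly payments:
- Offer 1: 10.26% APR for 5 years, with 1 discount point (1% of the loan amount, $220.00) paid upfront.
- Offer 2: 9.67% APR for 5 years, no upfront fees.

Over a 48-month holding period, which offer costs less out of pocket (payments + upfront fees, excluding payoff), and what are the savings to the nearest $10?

Offer 1: at 10.26% the monthly rate is 0.0085500, so the payment is 22,000 × 0.0085500 / (1 − 1.0085500^−60) = $470.25.
Offer 2: at 9.67% the monthly rate is 0.0080583, so the payment is 22,000 × 0.0080583 / (1 − 1.0080583^−60) = $463.87.
Over 48 months: Offer 1 costs 48 × $470.25 + $220.00 = $22,792.00; Offer 2 costs 48 × $463.87 = $22,265.76.
Offer 2 is cheaper by $22,792.00 − $22,265.76 = $526.24.

Offer 2 by $530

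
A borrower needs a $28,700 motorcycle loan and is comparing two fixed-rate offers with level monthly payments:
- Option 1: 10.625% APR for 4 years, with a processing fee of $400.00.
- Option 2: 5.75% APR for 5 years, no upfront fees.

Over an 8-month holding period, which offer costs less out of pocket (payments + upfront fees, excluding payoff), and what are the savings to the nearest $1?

Option 1: at 10.625% the monthly rate is 0.0088542, so the payment is 28,700 × 0.0088542 / (1 − 1.0088542^−48) = $736.55.
Option 2: at 5.75% the monthly rate is 0.0047917, so the payment is 28,700 × 0.0047917 / (1 − 1.0047917^−60) = $551.52.
Over 8 months: Option 1 costs 8 × $736.55 + $400.00 = $6,292.40; Option 2 costs 8 × $551.52 = $4,412.16.
Option 2 is cheaper by $6,292.40 − $4,412.16 = $1,880.24.

Option 2 by $1,880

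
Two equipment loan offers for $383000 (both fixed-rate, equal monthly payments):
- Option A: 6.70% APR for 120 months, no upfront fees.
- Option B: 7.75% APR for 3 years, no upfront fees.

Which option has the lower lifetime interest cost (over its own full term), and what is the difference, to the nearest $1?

Option A: monthly rate = 6.7%/12 = 0.0055833; payment = 383,000 × 0.0055833 / (1 − (1+0.0055833)^−120) = $4,387.96.
Total interest on Option A = 120 × $4,387.96 − $383,000 = $143,555.20.
Option B: at 7.75% the monthly rate is 0.0064583, so the payment is 383,000 × 0.0064583 / (1 − 1.0064583^−36) = $11,957.71.
Total interest on Option B = 36 × $11,957.71 − $383,000 = $47,477.56.
Option B is lower by $96,077.64.

Option B by $96,078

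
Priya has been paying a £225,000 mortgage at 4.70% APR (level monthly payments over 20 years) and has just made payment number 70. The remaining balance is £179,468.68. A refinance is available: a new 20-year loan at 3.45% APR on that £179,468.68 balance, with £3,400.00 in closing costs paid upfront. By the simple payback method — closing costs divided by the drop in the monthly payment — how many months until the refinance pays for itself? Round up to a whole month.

9 months

Current payment = 225,000 × 4.7%/12 / (1 − (1+0.0039167)^−240) = £1,447.87.
Refinanced payment = 179,468.68 × 0.0028750 / (1 − (1+0.0028750)^−240) = £1,036.24.
Monthly savings = £1,447.87 − £1,036.24 = £411.63.
Break-even = £3,400.00 / £411.63 = 8.26 → 9 months.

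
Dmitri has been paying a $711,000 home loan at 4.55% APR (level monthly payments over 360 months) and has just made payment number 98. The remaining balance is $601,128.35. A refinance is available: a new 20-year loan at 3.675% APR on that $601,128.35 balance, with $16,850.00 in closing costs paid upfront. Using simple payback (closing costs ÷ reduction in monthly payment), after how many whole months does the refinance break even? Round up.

203 months

Current payment = 711,000 × 4.55%/12 / (1 − (1+0.0037917)^−360) = $3,623.69.
Refinanced payment = 601,128.35 × 0.0030625 / (1 − (1+0.0030625)^−240) = $3,540.60.
Monthly savings = $3,623.69 − $3,540.60 = $83.09.
Break-even = $16,850.00 / $83.09 = 202.79 → 203 months.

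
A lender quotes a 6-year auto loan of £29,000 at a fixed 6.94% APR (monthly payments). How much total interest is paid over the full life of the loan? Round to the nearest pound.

£6,538

Monthly rate = 6.94%/12 = 0.0057833; payment = 29,000 × 0.0057833 / (1 − (1+0.0057833)^−72) = £493.59.
Total paid = 72 × £493.59 = £35,538.48; interest = £35,538.48 − £29,000 = £6,538.48.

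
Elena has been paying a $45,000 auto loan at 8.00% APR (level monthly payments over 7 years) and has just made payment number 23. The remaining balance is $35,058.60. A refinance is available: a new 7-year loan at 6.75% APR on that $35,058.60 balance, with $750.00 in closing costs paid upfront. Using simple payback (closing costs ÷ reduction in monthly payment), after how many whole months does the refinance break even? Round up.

Current payment = 45,000 × 8%/12 / (1 − (1+0.0066667)^−84) = $701.38.
Refinanced payment = 35,058.60 × 0.0056250 / (1 − (1+0.0056250)^−84) = $524.85.
Monthly savings = $701.38 − $524.85 = $176.53.
Break-even = $750.00 / $176.53 = 4.25 → 5 months.

5 months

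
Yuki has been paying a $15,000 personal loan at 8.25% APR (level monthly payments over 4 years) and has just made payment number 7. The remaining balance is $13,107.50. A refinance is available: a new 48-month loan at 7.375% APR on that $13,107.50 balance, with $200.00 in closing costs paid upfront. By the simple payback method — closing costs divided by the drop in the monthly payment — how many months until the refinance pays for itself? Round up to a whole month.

4 months

Current payment = 15,000 × 8.25%/12 / (1 − (1+0.0068750)^−48) = $367.96.
Refinanced payment = 13,107.50 × 0.0061458 / (1 − (1+0.0061458)^−48) = $316.16.
Monthly savings = $367.96 − $316.16 = $51.80.
Break-even = $200.00 / $51.80 = 3.86 → 4 months.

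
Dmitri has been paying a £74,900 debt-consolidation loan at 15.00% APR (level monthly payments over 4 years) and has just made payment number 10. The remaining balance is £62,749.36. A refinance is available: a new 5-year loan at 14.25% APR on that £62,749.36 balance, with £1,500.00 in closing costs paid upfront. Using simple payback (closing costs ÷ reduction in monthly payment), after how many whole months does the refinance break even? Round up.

3 months

Current payment = 74,900 × 15%/12 / (1 − (1+0.0125000)^−48) = £2,084.52.
Refinanced payment = 62,749.36 × 0.0118750 / (1 − (1+0.0118750)^−60) = £1,468.21.
Monthly savings = £2,084.52 − £1,468.21 = £616.31.
Break-even = £1,500.00 / £616.31 = 2.43 → 3 months.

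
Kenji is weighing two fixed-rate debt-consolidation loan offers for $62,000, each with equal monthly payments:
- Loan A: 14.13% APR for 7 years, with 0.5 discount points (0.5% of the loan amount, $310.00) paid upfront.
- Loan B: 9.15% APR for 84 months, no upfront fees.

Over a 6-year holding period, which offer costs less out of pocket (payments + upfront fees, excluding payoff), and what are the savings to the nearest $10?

Loan B by $12,120

Loan A: at 14.13% the monthly rate is 0.0117750, so the payment is 62,000 × 0.0117750 / (1 − 1.0117750^−84) = $1,166.34.
Loan B: at 9.15% the monthly rate is 0.0076250, so the payment is 62,000 × 0.0076250 / (1 − 1.0076250^−84) = $1,002.25.
Over 72 months: Loan A costs 72 × $1,166.34 + $310.00 = $84,286.48; Loan B costs 72 × $1,002.25 = $72,162.00.
Loan B is cheaper by $84,286.48 − $72,162.00 = $12,124.48.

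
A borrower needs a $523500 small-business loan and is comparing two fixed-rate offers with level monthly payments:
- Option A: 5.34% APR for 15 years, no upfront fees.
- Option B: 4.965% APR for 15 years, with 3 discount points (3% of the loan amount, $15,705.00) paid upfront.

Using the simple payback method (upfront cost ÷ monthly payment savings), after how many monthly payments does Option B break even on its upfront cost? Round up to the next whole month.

Option A: monthly rate = 5.34%/12 = 0.0044500; payment = 523,500 × 0.0044500 / (1 − (1+0.0044500)^−180) = $4,233.11.
Option B: at 4.965% the monthly rate is 0.0041375, so the payment is 523,500 × 0.0041375 / (1 − 1.0041375^−180) = $4,130.27.
Monthly savings = $4,233.11 − $4,130.27 = $102.84.
Break-even = $15,705.00 / $102.84 = 152.71 → 153 months.

153 months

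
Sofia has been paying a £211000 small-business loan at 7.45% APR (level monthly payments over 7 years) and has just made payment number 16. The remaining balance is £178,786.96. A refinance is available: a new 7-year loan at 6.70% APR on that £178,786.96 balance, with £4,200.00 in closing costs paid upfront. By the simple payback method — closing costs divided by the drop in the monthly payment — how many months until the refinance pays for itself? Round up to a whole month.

Current payment = 211,000 × 7.45%/12 / (1 − (1+0.0062083)^−84) = £3,231.17.
Refinanced payment = 178,786.96 × 0.0055833 / (1 − (1+0.0055833)^−84) = £2,672.23.
Monthly savings = £3,231.17 − £2,672.23 = £558.94.
Break-even = £4,200.00 / £558.94 = 7.51 → 8 months.

8 months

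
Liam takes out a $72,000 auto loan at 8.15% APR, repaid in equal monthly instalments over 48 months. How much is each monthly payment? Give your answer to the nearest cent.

Monthly rate = 8.15%/12 = 0.0067917; payment = 72,000 × 0.0067917 / (1 − (1+0.0067917)^−48) = $1,762.80.

$1,762.80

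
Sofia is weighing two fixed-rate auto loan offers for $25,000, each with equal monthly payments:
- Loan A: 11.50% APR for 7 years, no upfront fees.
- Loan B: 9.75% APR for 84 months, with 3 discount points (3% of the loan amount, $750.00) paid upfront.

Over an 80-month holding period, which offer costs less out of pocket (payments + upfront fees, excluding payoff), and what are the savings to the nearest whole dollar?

Loan B by $1,078

Loan A: at 11.50% the monthly rate is 0.0095833, so the payment is 25,000 × 0.0095833 / (1 − 1.0095833^−84) = $434.66.
Loan B: at 9.75% the monthly rate is 0.0081250, so the payment is 25,000 × 0.0081250 / (1 − 1.0081250^−84) = $411.81.
Over 80 months: Loan A costs 80 × $434.66 = $34,772.80; Loan B costs 80 × $411.81 + $750.00 = $33,694.80.
Loan B is cheaper by $34,772.80 − $33,694.80 = $1,078.00.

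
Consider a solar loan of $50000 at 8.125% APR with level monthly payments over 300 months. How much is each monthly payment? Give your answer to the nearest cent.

$390.06

At 8.125% the monthly rate is 0.0067708, so the payment is 50,000 × 0.0067708 / (1 − 1.0067708^−300) = $390.06.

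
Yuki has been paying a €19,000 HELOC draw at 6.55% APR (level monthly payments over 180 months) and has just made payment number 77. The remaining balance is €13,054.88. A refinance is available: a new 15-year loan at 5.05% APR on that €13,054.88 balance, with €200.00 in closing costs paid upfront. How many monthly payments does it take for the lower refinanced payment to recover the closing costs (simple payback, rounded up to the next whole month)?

Current payment = 19,000 × 6.55%/12 / (1 − (1+0.0054583)^−180) = €166.03.
Refinanced payment = 13,054.88 × 0.0042083 / (1 − (1+0.0042083)^−180) = €103.58.
Monthly savings = €166.03 − €103.58 = €62.45.
Break-even = €200.00 / €62.45 = 3.20 → 4 months.

4 months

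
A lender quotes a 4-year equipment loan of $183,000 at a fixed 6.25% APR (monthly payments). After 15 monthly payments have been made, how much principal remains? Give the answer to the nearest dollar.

$130,633

With monthly rate i = 6.25%/12 = 0.0052083, the balance after k of n payments is P · [(1+i)^n − (1+i)^k] / [(1+i)^n − 1].
(1+0.0052083)^48 = 1.28319262 and (1+0.0052083)^15 = 1.08103861, so the balance is 183,000 × (1.28319262 − 1.08103861) / (1.28319262 − 1) = $130,632.59.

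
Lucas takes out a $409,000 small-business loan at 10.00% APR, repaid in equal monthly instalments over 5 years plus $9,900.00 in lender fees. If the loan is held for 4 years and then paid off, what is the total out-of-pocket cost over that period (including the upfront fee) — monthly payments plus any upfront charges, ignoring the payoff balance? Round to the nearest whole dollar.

$427,022

At 10.00% the monthly rate is 0.0083333, so the payment is 409,000 × 0.0083333 / (1 − 1.0083333^−60) = $8,690.04.
Total outlay = 48 × $8,690.04 + $9,900.00 = $427,021.92.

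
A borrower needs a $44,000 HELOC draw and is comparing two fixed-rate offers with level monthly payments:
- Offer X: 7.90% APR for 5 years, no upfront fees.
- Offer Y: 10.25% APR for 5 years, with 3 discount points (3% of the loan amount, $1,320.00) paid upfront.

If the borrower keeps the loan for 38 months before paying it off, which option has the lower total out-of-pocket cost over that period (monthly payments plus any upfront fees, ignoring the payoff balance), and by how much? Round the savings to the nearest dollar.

Offer X: at 7.90% the monthly rate is 0.0065833, so the payment is 44,000 × 0.0065833 / (1 − 1.0065833^−60) = $890.06.
Offer Y: monthly rate = 10.25%/12 = 0.0085417; payment = 44,000 × 0.0085417 / (1 − (1+0.0085417)^−60) = $940.29.
Over 38 months: Offer X costs 38 × $890.06 = $33,822.28; Offer Y costs 38 × $940.29 + $1,320.00 = $37,051.02.
Offer X is cheaper by $37,051.02 − $33,822.28 = $3,228.74.

Offer X by $3,229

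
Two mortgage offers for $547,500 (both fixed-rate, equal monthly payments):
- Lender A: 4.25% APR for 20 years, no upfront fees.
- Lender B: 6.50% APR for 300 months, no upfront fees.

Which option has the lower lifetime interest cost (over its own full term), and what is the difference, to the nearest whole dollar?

Lender A by $295,354

Lender A: at 4.25% the monthly rate is 0.0035417, so the payment is 547,500 × 0.0035417 / (1 − 1.0035417^−240) = $3,390.31.
Total interest on Lender A = 240 × $3,390.31 − $547,500 = $266,174.40.
Lender B: at 6.50% the monthly rate is 0.0054167, so the payment is 547,500 × 0.0054167 / (1 − 1.0054167^−300) = $3,696.76.
Total interest on Lender B = 300 × $3,696.76 − $547,500 = $561,528.00.
Lender A is lower by $295,353.60.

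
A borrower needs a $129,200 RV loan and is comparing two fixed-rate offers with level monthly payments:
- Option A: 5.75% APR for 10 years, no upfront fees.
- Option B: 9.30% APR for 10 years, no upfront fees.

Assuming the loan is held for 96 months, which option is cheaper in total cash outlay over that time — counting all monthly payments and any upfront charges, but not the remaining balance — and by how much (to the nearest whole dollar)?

Option A by $22,990

Option A: monthly rate = 5.75%/12 = 0.0047917; payment = 129,200 × 0.0047917 / (1 − (1+0.0047917)^−120) = $1,418.22.
Option B: at 9.30% the monthly rate is 0.0077500, so the payment is 129,200 × 0.0077500 / (1 − 1.0077500^−120) = $1,657.70.
Over 96 months: Option A costs 96 × $1,418.22 = $136,149.12; Option B costs 96 × $1,657.70 = $159,139.20.
Option A is cheaper by $159,139.20 − $136,149.12 = $22,990.08.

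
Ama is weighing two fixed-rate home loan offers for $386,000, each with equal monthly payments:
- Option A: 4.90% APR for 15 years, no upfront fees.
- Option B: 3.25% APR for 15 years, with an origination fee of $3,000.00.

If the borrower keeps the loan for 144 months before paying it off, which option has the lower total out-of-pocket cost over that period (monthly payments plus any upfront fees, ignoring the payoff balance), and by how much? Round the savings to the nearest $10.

Option B by $43,090

Option A: at 4.90% the monthly rate is 0.0040833, so the payment is 386,000 × 0.0040833 / (1 − 1.0040833^−180) = $3,032.39.
Option B: monthly rate = 3.25%/12 = 0.0027083; payment = 386,000 × 0.0027083 / (1 − (1+0.0027083)^−180) = $2,712.30.
Over 144 months: Option A costs 144 × $3,032.39 = $436,664.16; Option B costs 144 × $2,712.30 + $3,000.00 = $393,571.20.
Option B is cheaper by $436,664.16 − $393,571.20 = $43,092.96.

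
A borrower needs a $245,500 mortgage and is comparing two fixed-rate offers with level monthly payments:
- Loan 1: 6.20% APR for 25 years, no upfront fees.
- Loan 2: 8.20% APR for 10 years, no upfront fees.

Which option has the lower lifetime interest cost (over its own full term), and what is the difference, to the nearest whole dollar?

Loan 2 by $123,021

Loan 1: monthly rate = 6.2%/12 = 0.0051667; payment = 245,500 × 0.0051667 / (1 − (1+0.0051667)^−300) = $1,611.91.
Total interest on Loan 1 = 300 × $1,611.91 − $245,500 = $238,073.00.
Loan 2: at 8.20% the monthly rate is 0.0068333, so the payment is 245,500 × 0.0068333 / (1 − 1.0068333^−120) = $3,004.60.
Total interest on Loan 2 = 120 × $3,004.60 − $245,500 = $115,052.00.
Loan 2 is lower by $123,021.00.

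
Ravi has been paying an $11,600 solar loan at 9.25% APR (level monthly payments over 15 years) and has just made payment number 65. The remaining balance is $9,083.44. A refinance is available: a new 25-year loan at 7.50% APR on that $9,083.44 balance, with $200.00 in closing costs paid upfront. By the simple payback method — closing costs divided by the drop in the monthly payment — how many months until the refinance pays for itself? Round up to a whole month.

Current payment = 11,600 × 9.25%/12 / (1 − (1+0.0077083)^−180) = $119.39.
Refinanced payment = 9,083.44 × 0.0062500 / (1 − (1+0.0062500)^−300) = $67.13.
Monthly savings = $119.39 − $67.13 = $52.26.
Break-even = $200.00 / $52.26 = 3.83 → 4 months.

4 months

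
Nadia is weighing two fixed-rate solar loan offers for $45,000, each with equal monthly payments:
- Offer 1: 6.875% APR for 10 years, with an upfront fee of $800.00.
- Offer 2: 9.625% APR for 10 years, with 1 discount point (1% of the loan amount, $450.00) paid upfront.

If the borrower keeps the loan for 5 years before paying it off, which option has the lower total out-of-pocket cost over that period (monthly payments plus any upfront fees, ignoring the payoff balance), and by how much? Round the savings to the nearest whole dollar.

Offer 1 by $3,597

Offer 1: monthly rate = 6.875%/12 = 0.0057292; payment = 45,000 × 0.0057292 / (1 − (1+0.0057292)^−120) = $519.59.
Offer 2: monthly rate = 9.625%/12 = 0.0080208; payment = 45,000 × 0.0080208 / (1 − (1+0.0080208)^−120) = $585.37.
Over 60 months: Offer 1 costs 60 × $519.59 + $800.00 = $31,975.40; Offer 2 costs 60 × $585.37 + $450.00 = $35,572.20.
Offer 1 is cheaper by $35,572.20 − $31,975.40 = $3,596.80.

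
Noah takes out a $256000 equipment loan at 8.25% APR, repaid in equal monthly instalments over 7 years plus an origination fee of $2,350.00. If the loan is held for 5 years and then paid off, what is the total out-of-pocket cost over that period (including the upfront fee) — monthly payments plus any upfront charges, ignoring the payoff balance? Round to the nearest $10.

$243,670

At 8.25% the monthly rate is 0.0068750, so the payment is 256,000 × 0.0068750 / (1 − 1.0068750^−84) = $4,022.03.
Total outlay = 60 × $4,022.03 + $2,350.00 = $243,671.80.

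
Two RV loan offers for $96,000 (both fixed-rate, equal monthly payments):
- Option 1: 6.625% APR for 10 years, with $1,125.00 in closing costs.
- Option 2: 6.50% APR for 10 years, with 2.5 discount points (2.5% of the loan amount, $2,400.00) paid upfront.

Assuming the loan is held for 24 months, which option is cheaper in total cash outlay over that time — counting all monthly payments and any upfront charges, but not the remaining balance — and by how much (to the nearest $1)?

Option 1 by $1,128

Option 1: at 6.625% the monthly rate is 0.0055208, so the payment is 96,000 × 0.0055208 / (1 − 1.0055208^−120) = $1,096.18.
Option 2: monthly rate = 6.5%/12 = 0.0054167; payment = 96,000 × 0.0054167 / (1 − (1+0.0054167)^−120) = $1,090.06.
Over 24 months: Option 1 costs 24 × $1,096.18 + $1,125.00 = $27,433.32; Option 2 costs 24 × $1,090.06 + $2,400.00 = $28,561.44.
Option 1 is cheaper by $28,561.44 − $27,433.32 = $1,128.12.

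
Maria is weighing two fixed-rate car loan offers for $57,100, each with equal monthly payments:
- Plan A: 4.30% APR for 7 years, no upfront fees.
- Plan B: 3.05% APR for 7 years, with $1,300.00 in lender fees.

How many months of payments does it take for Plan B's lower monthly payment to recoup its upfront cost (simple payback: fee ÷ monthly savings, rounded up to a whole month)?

Plan A: monthly rate = 4.3%/12 = 0.0035833; payment = 57,100 × 0.0035833 / (1 − (1+0.0035833)^−84) = $788.40.
Plan B: at 3.05% the monthly rate is 0.0025417, so the payment is 57,100 × 0.0025417 / (1 − 1.0025417^−84) = $755.77.
Monthly savings = $788.40 − $755.77 = $32.63.
Break-even = $1,300.00 / $32.63 = 39.84 → 40 months.

40 months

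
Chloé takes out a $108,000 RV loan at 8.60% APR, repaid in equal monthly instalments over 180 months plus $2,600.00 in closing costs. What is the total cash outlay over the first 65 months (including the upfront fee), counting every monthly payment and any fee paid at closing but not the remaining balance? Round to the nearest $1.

$72,141

Monthly rate = 8.6%/12 = 0.0071667; payment = 108,000 × 0.0071667 / (1 − (1+0.0071667)^−180) = $1,069.86.
Total outlay = 65 × $1,069.86 + $2,600.00 = $72,140.90.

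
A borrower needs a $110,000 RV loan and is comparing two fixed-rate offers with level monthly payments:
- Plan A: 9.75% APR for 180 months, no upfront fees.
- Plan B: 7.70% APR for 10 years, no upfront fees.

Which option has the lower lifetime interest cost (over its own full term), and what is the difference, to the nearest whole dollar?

Plan B by $51,686

Plan A: at 9.75% the monthly rate is 0.0081250, so the payment is 110,000 × 0.0081250 / (1 − 1.0081250^−180) = $1,165.30.
Total interest on Plan A = 180 × $1,165.30 − $110,000 = $99,754.00.
Plan B: monthly rate = 7.7%/12 = 0.0064167; payment = 110,000 × 0.0064167 / (1 − (1+0.0064167)^−120) = $1,317.23.
Total interest on Plan B = 120 × $1,317.23 − $110,000 = $48,067.60.
Plan B is lower by $51,686.40.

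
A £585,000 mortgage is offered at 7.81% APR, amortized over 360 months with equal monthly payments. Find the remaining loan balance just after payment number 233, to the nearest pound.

With monthly rate i = 7.81%/12 = 0.0065083, the balance after k of n payments is P · [(1+i)^n − (1+i)^k] / [(1+i)^n − 1].
(1+0.0065083)^360 = 10.33367943 and (1+0.0065083)^233 = 4.53365392, so the balance is 585,000 × (10.33367943 − 4.53365392) / (10.33367943 − 1) = £363,523.83.

£363,524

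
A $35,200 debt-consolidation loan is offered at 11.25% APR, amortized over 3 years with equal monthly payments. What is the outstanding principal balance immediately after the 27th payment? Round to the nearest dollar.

$9,938

With monthly rate i = 11.25%/12 = 0.0093750, the balance after k of n payments is P · [(1+i)^n − (1+i)^k] / [(1+i)^n − 1].
(1+0.0093750)^36 = 1.39923798 and (1+0.0093750)^27 = 1.28652636, so the balance is 35,200 × (1.39923798 − 1.28652636) / (1.39923798 − 1) = $9,937.55.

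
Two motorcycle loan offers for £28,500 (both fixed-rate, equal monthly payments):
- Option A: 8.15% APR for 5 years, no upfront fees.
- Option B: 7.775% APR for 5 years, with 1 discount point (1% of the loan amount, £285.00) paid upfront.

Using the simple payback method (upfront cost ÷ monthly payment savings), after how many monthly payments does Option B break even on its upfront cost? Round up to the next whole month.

56 months

Option A: at 8.15% the monthly rate is 0.0067917, so the payment is 28,500 × 0.0067917 / (1 − 1.0067917^−60) = £579.93.
Option B: monthly rate = 7.775%/12 = 0.0064792; payment = 28,500 × 0.0064792 / (1 − (1+0.0064792)^−60) = £574.81.
Monthly savings = £579.93 − £574.81 = £5.12.
Break-even = £285.00 / £5.12 = 55.66 → 56 months.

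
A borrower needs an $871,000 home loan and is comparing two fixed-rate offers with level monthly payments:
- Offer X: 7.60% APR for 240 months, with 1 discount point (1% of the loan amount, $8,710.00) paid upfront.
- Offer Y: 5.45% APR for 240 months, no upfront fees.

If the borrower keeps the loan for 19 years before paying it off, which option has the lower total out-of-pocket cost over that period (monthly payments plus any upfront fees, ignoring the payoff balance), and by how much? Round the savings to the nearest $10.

Offer Y by $260,230

Offer X: monthly rate = 7.6%/12 = 0.0063333; payment = 871,000 × 0.0063333 / (1 − (1+0.0063333)^−240) = $7,070.07.
Offer Y: monthly rate = 5.45%/12 = 0.0045417; payment = 871,000 × 0.0045417 / (1 − (1+0.0045417)^−240) = $5,966.93.
Over 228 months: Offer X costs 228 × $7,070.07 + $8,710.00 = $1,620,685.96; Offer Y costs 228 × $5,966.93 = $1,360,460.04.
Offer Y is cheaper by $1,620,685.96 − $1,360,460.04 = $260,225.92.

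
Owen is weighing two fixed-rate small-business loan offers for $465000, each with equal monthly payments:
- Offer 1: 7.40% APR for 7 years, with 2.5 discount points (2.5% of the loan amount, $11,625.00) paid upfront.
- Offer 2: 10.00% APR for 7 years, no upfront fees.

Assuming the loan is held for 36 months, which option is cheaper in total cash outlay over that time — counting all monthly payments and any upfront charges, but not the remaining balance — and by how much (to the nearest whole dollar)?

Offer 1: monthly rate = 7.4%/12 = 0.0061667; payment = 465,000 × 0.0061667 / (1 − (1+0.0061667)^−84) = $7,109.37.
Offer 2: monthly rate = 10%/12 = 0.0083333; payment = 465,000 × 0.0083333 / (1 − (1+0.0083333)^−84) = $7,719.55.
Over 36 months: Offer 1 costs 36 × $7,109.37 + $11,625.00 = $267,562.32; Offer 2 costs 36 × $7,719.55 = $277,903.80.
Offer 1 is cheaper by $277,903.80 − $267,562.32 = $10,341.48.

Offer 1 by $10,341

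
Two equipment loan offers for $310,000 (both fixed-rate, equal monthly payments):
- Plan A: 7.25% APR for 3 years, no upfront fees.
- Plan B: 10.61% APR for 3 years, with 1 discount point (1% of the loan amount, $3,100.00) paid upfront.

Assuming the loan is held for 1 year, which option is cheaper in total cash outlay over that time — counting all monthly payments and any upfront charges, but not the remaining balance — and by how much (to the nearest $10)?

Plan A: monthly rate = 7.25%/12 = 0.0060417; payment = 310,000 × 0.0060417 / (1 − (1+0.0060417)^−36) = $9,607.37.
Plan B: at 10.61% the monthly rate is 0.0088417, so the payment is 310,000 × 0.0088417 / (1 − 1.0088417^−36) = $10,091.84.
Over 12 months: Plan A costs 12 × $9,607.37 = $115,288.44; Plan B costs 12 × $10,091.84 + $3,100.00 = $124,202.08.
Plan A is cheaper by $124,202.08 − $115,288.44 = $8,913.64.

Plan A by $8,910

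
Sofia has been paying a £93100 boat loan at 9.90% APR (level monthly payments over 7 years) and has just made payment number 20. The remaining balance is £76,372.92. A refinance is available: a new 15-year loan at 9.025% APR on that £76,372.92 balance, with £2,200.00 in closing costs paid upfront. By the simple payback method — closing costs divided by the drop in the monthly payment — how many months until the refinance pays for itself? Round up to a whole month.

Current payment = 93,100 × 9.9%/12 / (1 − (1+0.0082500)^−84) = £1,540.76.
Refinanced payment = 76,372.92 × 0.0075208 / (1 − (1+0.0075208)^−180) = £775.76.
Monthly savings = £1,540.76 − £775.76 = £765.00.
Break-even = £2,200.00 / £765.00 = 2.88 → 3 months.

3 months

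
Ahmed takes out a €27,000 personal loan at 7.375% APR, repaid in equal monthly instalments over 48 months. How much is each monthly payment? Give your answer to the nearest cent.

€651.26

At 7.375% the monthly rate is 0.0061458, so the payment is 27,000 × 0.0061458 / (1 − 1.0061458^−48) = €651.26.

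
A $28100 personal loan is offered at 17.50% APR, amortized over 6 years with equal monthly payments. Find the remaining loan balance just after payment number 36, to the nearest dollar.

With monthly rate i = 17.5%/12 = 0.0145833, the balance after k of n payments is P · [(1+i)^n − (1+i)^k] / [(1+i)^n − 1].
(1+0.0145833)^72 = 2.83606458 and (1+0.0145833)^36 = 1.68406193, so the balance is 28,100 × (2.83606458 − 1.68406193) / (2.83606458 − 1) = $17,630.79.

$17,631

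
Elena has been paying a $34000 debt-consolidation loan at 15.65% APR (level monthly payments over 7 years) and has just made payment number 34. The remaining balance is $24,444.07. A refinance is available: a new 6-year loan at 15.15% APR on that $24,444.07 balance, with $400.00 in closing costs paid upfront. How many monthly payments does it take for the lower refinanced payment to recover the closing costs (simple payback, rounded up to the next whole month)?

Current payment = 34,000 × 15.65%/12 / (1 − (1+0.0130417)^−84) = $668.55.
Refinanced payment = 24,444.07 × 0.0126250 / (1 − (1+0.0126250)^−72) = $518.86.
Monthly savings = $668.55 − $518.86 = $149.69.
Break-even = $400.00 / $149.69 = 2.67 → 3 months.

3 months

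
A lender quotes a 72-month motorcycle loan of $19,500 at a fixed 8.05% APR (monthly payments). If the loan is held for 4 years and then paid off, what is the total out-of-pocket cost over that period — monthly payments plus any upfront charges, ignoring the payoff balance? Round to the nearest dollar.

$16,434

Monthly rate = 8.05%/12 = 0.0067083; payment = 19,500 × 0.0067083 / (1 − (1+0.0067083)^−72) = $342.37.
Total outlay = 48 × $342.37 = $16,433.76.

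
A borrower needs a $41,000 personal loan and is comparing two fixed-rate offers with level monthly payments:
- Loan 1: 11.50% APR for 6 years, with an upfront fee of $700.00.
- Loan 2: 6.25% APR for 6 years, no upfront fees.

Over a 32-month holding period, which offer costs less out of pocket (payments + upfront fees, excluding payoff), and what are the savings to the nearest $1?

Loan 1: at 11.50% the monthly rate is 0.0095833, so the payment is 41,000 × 0.0095833 / (1 − 1.0095833^−72) = $790.94.
Loan 2: monthly rate = 6.25%/12 = 0.0052083; payment = 41,000 × 0.0052083 / (1 − (1+0.0052083)^−72) = $684.34.
Over 32 months: Loan 1 costs 32 × $790.94 + $700.00 = $26,010.08; Loan 2 costs 32 × $684.34 = $21,898.88.
Loan 2 is cheaper by $26,010.08 − $21,898.88 = $4,111.20.

Loan 2 by $4,111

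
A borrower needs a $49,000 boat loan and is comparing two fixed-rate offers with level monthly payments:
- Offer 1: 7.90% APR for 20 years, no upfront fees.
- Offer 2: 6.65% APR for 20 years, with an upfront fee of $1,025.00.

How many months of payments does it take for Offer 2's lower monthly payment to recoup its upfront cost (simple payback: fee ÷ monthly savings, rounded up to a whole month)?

28 months

Offer 1: at 7.90% the monthly rate is 0.0065833, so the payment is 49,000 × 0.0065833 / (1 − 1.0065833^−240) = $406.81.
Offer 2: monthly rate = 6.65%/12 = 0.0055417; payment = 49,000 × 0.0055417 / (1 − (1+0.0055417)^−240) = $369.67.
Monthly savings = $406.81 − $369.67 = $37.14.
Break-even = $1,025.00 / $37.14 = 27.60 → 28 months.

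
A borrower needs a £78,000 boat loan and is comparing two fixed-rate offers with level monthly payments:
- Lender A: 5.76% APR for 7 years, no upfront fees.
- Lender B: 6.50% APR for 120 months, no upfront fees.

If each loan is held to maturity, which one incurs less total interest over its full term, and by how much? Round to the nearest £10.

Lender A: monthly rate = 5.76%/12 = 0.0048000; payment = 78,000 × 0.0048000 / (1 − (1+0.0048000)^−84) = £1,130.51.
Total interest on Lender A = 84 × £1,130.51 − £78,000 = £16,962.84.
Lender B: monthly rate = 6.5%/12 = 0.0054167; payment = 78,000 × 0.0054167 / (1 − (1+0.0054167)^−120) = £885.67.
Total interest on Lender B = 120 × £885.67 − £78,000 = £28,280.40.
Lender A is lower by £11,317.56.

Lender A by £11,320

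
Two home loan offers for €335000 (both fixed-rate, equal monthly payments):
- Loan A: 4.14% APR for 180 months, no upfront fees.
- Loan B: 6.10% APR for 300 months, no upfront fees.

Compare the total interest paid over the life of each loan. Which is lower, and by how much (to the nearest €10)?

Loan A by €203,410

Loan A: at 4.14% the monthly rate is 0.0034500, so the payment is 335,000 × 0.0034500 / (1 − 1.0034500^−180) = €2,501.52.
Total interest on Loan A = 180 × €2,501.52 − €335,000 = €115,273.60.
Loan B: monthly rate = 6.1%/12 = 0.0050833; payment = 335,000 × 0.0050833 / (1 − (1+0.0050833)^−300) = €2,178.93.
Total interest on Loan B = 300 × €2,178.93 − €335,000 = €318,679.00.
Loan A is lower by €203,405.40.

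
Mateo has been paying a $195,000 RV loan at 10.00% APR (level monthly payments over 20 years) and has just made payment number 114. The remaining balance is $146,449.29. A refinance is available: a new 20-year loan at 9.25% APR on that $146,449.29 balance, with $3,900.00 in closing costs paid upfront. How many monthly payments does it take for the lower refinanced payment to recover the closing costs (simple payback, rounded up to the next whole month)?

8 months

Current payment = 195,000 × 10%/12 / (1 − (1+0.0083333)^−240) = $1,881.79.
Refinanced payment = 146,449.29 × 0.0077083 / (1 − (1+0.0077083)^−240) = $1,341.28.
Monthly savings = $1,881.79 − $1,341.28 = $540.51.
Break-even = $3,900.00 / $540.51 = 7.22 → 8 months.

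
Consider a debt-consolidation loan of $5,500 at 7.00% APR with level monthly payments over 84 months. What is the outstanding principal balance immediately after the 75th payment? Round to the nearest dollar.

$726

With monthly rate i = 7%/12 = 0.0058333, the balance after k of n payments is P · [(1+i)^n − (1+i)^k] / [(1+i)^n − 1].
(1+0.0058333)^84 = 1.62999405 and (1+0.0058333)^75 = 1.54686283, so the balance is 5,500 × (1.62999405 − 1.54686283) / (1.62999405 − 1) = $725.76.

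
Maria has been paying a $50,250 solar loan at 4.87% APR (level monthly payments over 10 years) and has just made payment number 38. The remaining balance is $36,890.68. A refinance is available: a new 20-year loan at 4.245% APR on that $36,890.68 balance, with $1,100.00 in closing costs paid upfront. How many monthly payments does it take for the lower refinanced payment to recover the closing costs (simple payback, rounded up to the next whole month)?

Current payment = 50,250 × 4.87%/12 / (1 − (1+0.0040583)^−120) = $529.79.
Refinanced payment = 36,890.68 × 0.0035375 / (1 − (1+0.0035375)^−240) = $228.34.
Monthly savings = $529.79 − $228.34 = $301.45.
Break-even = $1,100.00 / $301.45 = 3.65 → 4 months.

4 months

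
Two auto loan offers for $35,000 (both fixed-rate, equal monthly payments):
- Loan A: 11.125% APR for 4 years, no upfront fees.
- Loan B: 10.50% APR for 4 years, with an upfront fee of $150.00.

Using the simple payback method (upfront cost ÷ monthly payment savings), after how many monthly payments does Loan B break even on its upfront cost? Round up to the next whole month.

15 months

Loan A: at 11.125% the monthly rate is 0.0092708, so the payment is 35,000 × 0.0092708 / (1 − 1.0092708^−48) = $906.72.
Loan B: monthly rate = 10.5%/12 = 0.0087500; payment = 35,000 × 0.0087500 / (1 − (1+0.0087500)^−48) = $896.12.
Monthly savings = $906.72 − $896.12 = $10.60.
Break-even = $150.00 / $10.60 = 14.15 → 15 months.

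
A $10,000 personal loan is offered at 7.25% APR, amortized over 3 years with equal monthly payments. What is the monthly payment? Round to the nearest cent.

At 7.25% the monthly rate is 0.0060417, so the payment is 10,000 × 0.0060417 / (1 − 1.0060417^−36) = $309.92.

$309.92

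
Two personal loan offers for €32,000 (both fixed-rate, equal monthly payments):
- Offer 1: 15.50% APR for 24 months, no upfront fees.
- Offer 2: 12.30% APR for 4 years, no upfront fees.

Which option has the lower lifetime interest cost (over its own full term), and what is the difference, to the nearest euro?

Offer 1: at 15.50% the monthly rate is 0.0129167, so the payment is 32,000 × 0.0129167 / (1 − 1.0129167^−24) = €1,559.19.
Total interest on Offer 1 = 24 × €1,559.19 − €32,000 = €5,420.56.
Offer 2: at 12.30% the monthly rate is 0.0102500, so the payment is 32,000 × 0.0102500 / (1 − 1.0102500^−48) = €847.40.
Total interest on Offer 2 = 48 × €847.40 − €32,000 = €8,675.20.
Offer 1 is lower by €3,254.64.

Offer 1 by €3,255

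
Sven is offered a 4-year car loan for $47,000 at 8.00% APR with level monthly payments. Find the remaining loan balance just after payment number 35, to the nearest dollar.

With monthly rate i = 8%/12 = 0.0066667, the balance after k of n payments is P · [(1+i)^n − (1+i)^k] / [(1+i)^n − 1].
(1+0.0066667)^48 = 1.37566610 and (1+0.0066667)^35 = 1.26182489, so the balance is 47,000 × (1.37566610 − 1.26182489) / (1.37566610 − 1) = $14,242.80.

$14,243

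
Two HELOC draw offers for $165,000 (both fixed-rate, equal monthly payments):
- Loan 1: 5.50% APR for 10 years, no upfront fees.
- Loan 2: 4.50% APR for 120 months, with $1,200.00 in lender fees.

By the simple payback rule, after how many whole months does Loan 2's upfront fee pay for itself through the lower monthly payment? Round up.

15 months

Loan 1: at 5.50% the monthly rate is 0.0045833, so the payment is 165,000 × 0.0045833 / (1 − 1.0045833^−120) = $1,790.68.
Loan 2: monthly rate = 4.5%/12 = 0.0037500; payment = 165,000 × 0.0037500 / (1 − (1+0.0037500)^−120) = $1,710.03.
Monthly savings = $1,790.68 − $1,710.03 = $80.65.
Break-even = $1,200.00 / $80.65 = 14.88 → 15 months.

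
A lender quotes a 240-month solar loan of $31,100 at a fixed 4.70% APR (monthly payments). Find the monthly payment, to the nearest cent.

At 4.70% the monthly rate is 0.0039167, so the payment is 31,100 × 0.0039167 / (1 − 1.0039167^−240) = $200.13.

$200.13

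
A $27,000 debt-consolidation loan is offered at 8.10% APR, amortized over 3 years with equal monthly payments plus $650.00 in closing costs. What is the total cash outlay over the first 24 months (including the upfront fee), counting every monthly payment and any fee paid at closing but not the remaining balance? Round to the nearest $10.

At 8.10% the monthly rate is 0.0067500, so the payment is 27,000 × 0.0067500 / (1 − 1.0067500^−36) = $847.33.
Total outlay = 24 × $847.33 + $650.00 = $20,985.92.

$20,990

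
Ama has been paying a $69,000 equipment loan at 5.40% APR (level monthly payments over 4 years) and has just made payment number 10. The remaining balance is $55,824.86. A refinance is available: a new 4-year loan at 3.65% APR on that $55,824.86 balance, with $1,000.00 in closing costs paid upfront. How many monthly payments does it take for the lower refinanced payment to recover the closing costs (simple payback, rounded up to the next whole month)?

3 months

Current payment = 69,000 × 5.4%/12 / (1 − (1+0.0045000)^−48) = $1,601.55.
Refinanced payment = 55,824.86 × 0.0030417 / (1 − (1+0.0030417)^−48) = $1,251.75.
Monthly savings = $1,601.55 − $1,251.75 = $349.80.
Break-even = $1,000.00 / $349.80 = 2.86 → 3 months.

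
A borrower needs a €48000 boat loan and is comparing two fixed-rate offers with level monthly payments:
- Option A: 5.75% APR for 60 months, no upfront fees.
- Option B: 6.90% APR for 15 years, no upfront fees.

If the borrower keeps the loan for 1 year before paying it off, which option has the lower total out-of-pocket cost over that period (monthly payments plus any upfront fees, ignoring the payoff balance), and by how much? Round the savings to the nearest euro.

Option A: monthly rate = 5.75%/12 = 0.0047917; payment = 48,000 × 0.0047917 / (1 − (1+0.0047917)^−60) = €922.40.
Option B: monthly rate = 6.9%/12 = 0.0057500; payment = 48,000 × 0.0057500 / (1 − (1+0.0057500)^−180) = €428.76.
Over 12 months: Option A costs 12 × €922.40 = €11,068.80; Option B costs 12 × €428.76 = €5,145.12.
Option B is cheaper by €11,068.80 − €5,145.12 = €5,923.68.

Option B by €5,924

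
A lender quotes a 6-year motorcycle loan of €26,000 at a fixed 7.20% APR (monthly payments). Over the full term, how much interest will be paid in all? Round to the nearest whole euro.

€6,096

At 7.20% the monthly rate is 0.0060000, so the payment is 26,000 × 0.0060000 / (1 − 1.0060000^−72) = €445.78.
Total paid = 72 × €445.78 = €32,096.16; interest = €32,096.16 − €26,000 = €6,096.16.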